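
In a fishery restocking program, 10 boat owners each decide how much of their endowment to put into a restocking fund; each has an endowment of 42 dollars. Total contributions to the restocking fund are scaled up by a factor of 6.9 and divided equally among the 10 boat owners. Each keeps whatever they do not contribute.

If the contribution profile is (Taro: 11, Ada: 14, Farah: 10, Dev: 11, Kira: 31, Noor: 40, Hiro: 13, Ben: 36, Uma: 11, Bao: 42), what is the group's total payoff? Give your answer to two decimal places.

Total contributed: 11 + 14 + 10 + 11 + 31 + 40 + 13 + 36 + 11 + 42 = 219; total kept: 10 × 42 − 219 = 201.
The restocking fund pays out 6.9 × 219 = 1511.10 in aggregate.
Group total = 201 + 1511.10 = 1712.10.

1712.10 dollars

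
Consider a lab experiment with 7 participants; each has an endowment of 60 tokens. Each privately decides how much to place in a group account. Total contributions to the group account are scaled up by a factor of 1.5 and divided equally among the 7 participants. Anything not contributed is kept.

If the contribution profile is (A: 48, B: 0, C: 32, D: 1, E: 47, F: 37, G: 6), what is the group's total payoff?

Total contributed: 48 + 0 + 32 + 1 + 47 + 37 + 6 = 171; total kept: 7 × 60 − 171 = 249.
The group account pays out 1.5 × 171 = 256.50 in aggregate.
Group total = 249 + 256.50 = 505.50.

505.50 tokens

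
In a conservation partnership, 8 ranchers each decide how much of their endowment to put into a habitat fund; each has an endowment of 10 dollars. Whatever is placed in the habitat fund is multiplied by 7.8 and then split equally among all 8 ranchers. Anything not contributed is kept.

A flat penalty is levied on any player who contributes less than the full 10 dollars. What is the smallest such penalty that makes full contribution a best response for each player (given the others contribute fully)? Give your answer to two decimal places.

Given the others contribute fully, the best deviation is to contribute 0 (any partial contribution still incurs the fine and gives up units whose private return 0.9750 is below 1).
Deviating from 10 to 0 saves 10 dollars but forfeits the deviator's share of the drop in the habitat fund: 7.8/8 × 10 = 9.75.
So the deviation gain is 10 − 9.75 = 0.25, and the fine must be at least 0.25 dollars to wipe it out.

0.25 dollars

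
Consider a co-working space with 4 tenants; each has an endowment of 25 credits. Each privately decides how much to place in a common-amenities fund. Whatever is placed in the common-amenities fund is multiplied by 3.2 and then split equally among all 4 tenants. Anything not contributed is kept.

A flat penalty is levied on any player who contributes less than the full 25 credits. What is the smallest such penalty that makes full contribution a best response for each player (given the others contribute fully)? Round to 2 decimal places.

Given the others contribute fully, the best deviation is to contribute 0 (any partial contribution still incurs the fine and gives up units whose private return 0.8000 is below 1).
Deviating from 25 to 0 saves 25 credits but forfeits the deviator's share of the drop in the common-amenities fund: 3.2/4 × 25 = 20.00.
So the deviation gain is 25 − 20.00 = 5.00, and the fine must be at least 5.00 credits to wipe it out.

5.00 credits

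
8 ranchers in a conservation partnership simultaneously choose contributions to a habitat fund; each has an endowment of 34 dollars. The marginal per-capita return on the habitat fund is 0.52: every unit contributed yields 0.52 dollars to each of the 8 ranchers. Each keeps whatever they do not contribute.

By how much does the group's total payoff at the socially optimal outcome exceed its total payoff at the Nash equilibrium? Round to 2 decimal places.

The private return per contributed unit is 0.52 < 1, so contributing 0 is dominant for every player. At the Nash equilibrium everyone keeps their 34, and the group total is 8 × 34 = 272.
Each contributed unit returns 4.160 to the group as a whole (0.52 to each of 8 players), which exceeds 1, so the social optimum is full contribution: group total = 4.160 × 272 = 1131.52.
Efficiency loss = 1131.52 − 272 = 859.52.

859.52 dollars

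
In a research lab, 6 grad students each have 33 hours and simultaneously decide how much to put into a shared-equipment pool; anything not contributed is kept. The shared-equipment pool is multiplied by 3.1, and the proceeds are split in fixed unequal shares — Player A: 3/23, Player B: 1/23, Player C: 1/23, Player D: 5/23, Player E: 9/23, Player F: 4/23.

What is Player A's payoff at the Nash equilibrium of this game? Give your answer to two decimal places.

For player j, contributing a unit is worthwhile iff 3.1 × (j's share) ≥ 1, i.e. iff j's share is at least 0.3226.
The only share above 0.3226 is Player E's 9/23, contributing 33; the remaining 5 contribute 0. Total contributed: 33.
Player A keeps 33 and receives 3.1 × 33 × 3/23 = 13.34 from the shared-equipment pool, for a payoff of 46.34.

46.34 hours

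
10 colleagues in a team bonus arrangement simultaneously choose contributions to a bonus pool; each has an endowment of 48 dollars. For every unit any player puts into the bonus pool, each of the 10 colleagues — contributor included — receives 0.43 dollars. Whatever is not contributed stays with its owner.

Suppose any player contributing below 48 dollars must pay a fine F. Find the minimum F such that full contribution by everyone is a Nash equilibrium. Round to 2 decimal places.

27.36 dollars

Given the others contribute fully, the best deviation is to contribute 0 (any partial contribution still incurs the fine and gives up units whose private return 0.43 is below 1).
Deviating from 48 to 0 saves 48 dollars but forfeits the deviator's share of the drop in the bonus pool: 0.43 × 48 = 20.64.
So the deviation gain is 48 − 20.64 = 27.36, and the fine must be at least 27.36 dollars to wipe it out.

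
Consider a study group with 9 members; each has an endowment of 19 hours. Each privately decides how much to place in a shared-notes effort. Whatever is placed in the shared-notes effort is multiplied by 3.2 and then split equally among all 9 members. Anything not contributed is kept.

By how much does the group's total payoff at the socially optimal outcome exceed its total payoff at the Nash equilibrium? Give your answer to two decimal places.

Each contributed unit returns 3.2/9 = 0.3556 to its contributor — below 1 — so contributing 0 is dominant for every player. At the Nash equilibrium everyone keeps their 19, and the group total is 9 × 19 = 171.
Each contributed unit returns 3.200 to the group as a whole (0.3556 to each of 9 players), which exceeds 1, so the social optimum is full contribution: group total = 3.200 × 171 = 547.20.
Efficiency loss = 547.20 − 171 = 376.20.

376.20 hours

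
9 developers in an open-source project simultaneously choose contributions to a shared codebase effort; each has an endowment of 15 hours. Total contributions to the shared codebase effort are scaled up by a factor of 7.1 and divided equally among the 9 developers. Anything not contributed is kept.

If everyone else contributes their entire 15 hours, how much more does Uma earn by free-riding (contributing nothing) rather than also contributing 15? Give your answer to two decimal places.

3.17 hours

Switching from a contribution of 15 to 0 lets Uma keep an extra 15 hours, but lowers the shared codebase effort by 15, which costs Uma their own share of that drop: 7.1/9 × 15 = 11.83.
Net gain = 15 − 11.83 = 3.17. The private return per contributed unit (0.7889) is below 1, so free-riding is indeed the best response regardless of what the others do.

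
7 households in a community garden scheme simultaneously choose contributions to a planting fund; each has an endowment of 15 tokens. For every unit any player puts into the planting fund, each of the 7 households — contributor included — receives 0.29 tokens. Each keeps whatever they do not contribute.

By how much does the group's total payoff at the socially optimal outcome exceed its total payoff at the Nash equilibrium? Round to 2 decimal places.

108.15 tokens

The private return per contributed unit is 0.29 < 1, so contributing 0 is dominant for every player. At the Nash equilibrium everyone keeps their 15, and the group total is 7 × 15 = 105.
Each contributed unit returns 2.030 to the group as a whole (0.29 to each of 7 players), which exceeds 1, so the social optimum is full contribution: group total = 2.030 × 105 = 213.15.
Efficiency loss = 213.15 − 105 = 108.15.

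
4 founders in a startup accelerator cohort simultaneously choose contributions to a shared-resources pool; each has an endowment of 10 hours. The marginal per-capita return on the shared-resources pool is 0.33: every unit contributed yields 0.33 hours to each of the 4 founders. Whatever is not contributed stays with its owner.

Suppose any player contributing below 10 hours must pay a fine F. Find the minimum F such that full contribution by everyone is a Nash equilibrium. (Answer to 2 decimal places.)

6.70 hours

Given the others contribute fully, the best deviation is to contribute 0 (any partial contribution still incurs the fine and gives up units whose private return 0.33 is below 1).
Deviating from 10 to 0 saves 10 hours but forfeits the deviator's share of the drop in the shared-resources pool: 0.33 × 10 = 3.30.
So the deviation gain is 10 − 3.30 = 6.70, and the fine must be at least 6.70 hours to wipe it out.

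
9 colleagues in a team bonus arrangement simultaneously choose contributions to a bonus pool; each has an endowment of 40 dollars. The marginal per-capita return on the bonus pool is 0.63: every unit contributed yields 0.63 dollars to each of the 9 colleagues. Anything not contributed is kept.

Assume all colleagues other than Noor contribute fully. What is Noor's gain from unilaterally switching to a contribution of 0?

14.80 dollars

Switching from a contribution of 40 to 0 lets Noor keep an extra 40 dollars, but lowers the bonus pool by 40, which costs Noor their own share of that drop: 0.63 × 40 = 25.20.
Net gain = 40 − 25.20 = 14.80. The private return per contributed unit (0.63) is below 1, so free-riding is indeed the best response regardless of what the others do.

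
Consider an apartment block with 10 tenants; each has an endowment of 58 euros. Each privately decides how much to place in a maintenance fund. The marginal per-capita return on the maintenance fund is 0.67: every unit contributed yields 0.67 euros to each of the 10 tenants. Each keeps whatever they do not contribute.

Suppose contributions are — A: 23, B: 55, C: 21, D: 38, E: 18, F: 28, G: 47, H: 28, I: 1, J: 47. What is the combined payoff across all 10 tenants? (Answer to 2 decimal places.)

Total contributed: 23 + 55 + 21 + 38 + 18 + 28 + 47 + 28 + 1 + 47 = 306; total kept: 10 × 58 − 306 = 274.
The maintenance fund pays out 0.67 × 10 × 306 = 2050.20 in aggregate.
Group total = 274 + 2050.20 = 2324.20.

2324.20 euros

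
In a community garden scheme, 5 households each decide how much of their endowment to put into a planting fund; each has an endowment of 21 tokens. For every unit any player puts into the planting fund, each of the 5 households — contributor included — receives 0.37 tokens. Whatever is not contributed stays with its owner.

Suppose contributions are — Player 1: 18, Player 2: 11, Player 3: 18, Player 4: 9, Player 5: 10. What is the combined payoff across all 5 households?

161.10 tokens

Total contributed: 18 + 11 + 18 + 9 + 10 = 66; total kept: 5 × 21 − 66 = 39.
The planting fund pays out 0.37 × 5 × 66 = 122.10 in aggregate.
Group total = 39 + 122.10 = 161.10.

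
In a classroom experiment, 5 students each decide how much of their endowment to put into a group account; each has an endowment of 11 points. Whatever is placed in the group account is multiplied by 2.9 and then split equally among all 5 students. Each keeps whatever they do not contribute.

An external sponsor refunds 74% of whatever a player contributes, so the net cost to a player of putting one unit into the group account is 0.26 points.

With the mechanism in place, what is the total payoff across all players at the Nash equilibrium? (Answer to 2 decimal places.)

With the mechanism, a contributed unit returns (2.9/5) / 0.26 = 2.2308 per unit of net cost to the contributor — now above 1 — so contributing fully is weakly dominant for every player.
At the Nash equilibrium everyone contributes 11. Group total payoff = 5 × (11 × 0.74 + 2.9 × 11) = 200.20.

200.20 points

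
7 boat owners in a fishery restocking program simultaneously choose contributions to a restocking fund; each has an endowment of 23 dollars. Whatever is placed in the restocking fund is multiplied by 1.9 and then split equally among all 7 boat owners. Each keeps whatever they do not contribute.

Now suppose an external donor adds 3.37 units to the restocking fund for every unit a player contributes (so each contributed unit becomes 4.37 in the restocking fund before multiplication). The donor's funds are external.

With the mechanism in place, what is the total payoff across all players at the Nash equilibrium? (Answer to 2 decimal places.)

The effective private return per unit is now 1.9 × 4.37 / 7 = 1.1861 > 1, so every player's dominant strategy flips to full contribution.
So the Nash equilibrium is full contribution by all 7; the group earns 1.9 × 4.37 × 161 = 1336.78.

1336.78 dollars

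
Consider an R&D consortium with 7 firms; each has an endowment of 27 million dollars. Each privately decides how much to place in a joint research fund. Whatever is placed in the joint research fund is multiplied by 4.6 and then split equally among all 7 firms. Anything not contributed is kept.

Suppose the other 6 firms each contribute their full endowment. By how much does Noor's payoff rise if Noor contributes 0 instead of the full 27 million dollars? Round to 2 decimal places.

Switching from a contribution of 27 to 0 lets Noor keep an extra 27 million dollars, but lowers the joint research fund by 27, which costs Noor their own share of that drop: 4.6/7 × 27 = 17.74.
Net gain = 27 − 17.74 = 9.26. The private return per contributed unit (0.6571) is below 1, so free-riding is indeed the best response regardless of what the others do.

9.26 million dollars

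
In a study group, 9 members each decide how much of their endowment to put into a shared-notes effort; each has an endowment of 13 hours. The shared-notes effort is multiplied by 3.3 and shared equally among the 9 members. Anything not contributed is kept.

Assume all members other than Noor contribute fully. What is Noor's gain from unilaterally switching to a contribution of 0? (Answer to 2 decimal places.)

Switching from a contribution of 13 to 0 lets Noor keep an extra 13 hours, but lowers the shared-notes effort by 13, which costs Noor their own share of that drop: 3.3/9 × 13 = 4.77.
Net gain = 13 − 4.77 = 8.23. The private return per contributed unit (0.3667) is below 1, so free-riding is indeed the best response regardless of what the others do.

8.23 hours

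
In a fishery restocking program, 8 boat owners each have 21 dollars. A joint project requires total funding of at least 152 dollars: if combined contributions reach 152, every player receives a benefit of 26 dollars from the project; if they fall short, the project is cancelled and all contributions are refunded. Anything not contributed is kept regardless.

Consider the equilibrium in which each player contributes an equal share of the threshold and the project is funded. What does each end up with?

Equal share of the threshold: 152/8 = 19.
At this profile no one gains by cutting their contribution: any cut drops the total below 152, the project is cancelled, contributions are refunded, and the deviator ends with 21, which is less than 21 − 19 + 26 = 28. Contributing more than 19 just wastes the excess. So contributing exactly 19 is a best response.
Each player's payoff: 21 − 19 + 26 = 28.

28 dollars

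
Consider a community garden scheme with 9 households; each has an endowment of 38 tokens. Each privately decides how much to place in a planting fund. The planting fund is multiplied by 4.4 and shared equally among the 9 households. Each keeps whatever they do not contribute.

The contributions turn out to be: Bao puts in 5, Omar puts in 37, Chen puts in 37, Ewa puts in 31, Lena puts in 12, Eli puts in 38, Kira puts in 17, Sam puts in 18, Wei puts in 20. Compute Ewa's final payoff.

112.11 tokens

Total contributed: 5 + 37 + 37 + 31 + 12 + 38 + 17 + 18 + 20 = 215.
Each receives 4.4 × 215 / 9 = 105.11 from the planting fund.
Ewa keeps 38 − 31 = 7, so Ewa's payoff is 7 + 105.11 = 112.11.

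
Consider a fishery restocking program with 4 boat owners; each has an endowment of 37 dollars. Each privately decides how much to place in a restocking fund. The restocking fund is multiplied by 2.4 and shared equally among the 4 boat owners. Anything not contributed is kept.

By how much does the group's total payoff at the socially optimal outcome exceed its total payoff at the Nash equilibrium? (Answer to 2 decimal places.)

Each contributed unit returns 2.4/4 = 0.6000 to its contributor — below 1 — so contributing 0 is dominant for every player. At the Nash equilibrium everyone keeps their 37, and the group total is 4 × 37 = 148.
Each contributed unit returns 2.400 to the group as a whole (0.6000 to each of 4 players), which exceeds 1, so the social optimum is full contribution: group total = 2.400 × 148 = 355.20.
Efficiency loss = 355.20 − 148 = 207.20.

207.20 dollars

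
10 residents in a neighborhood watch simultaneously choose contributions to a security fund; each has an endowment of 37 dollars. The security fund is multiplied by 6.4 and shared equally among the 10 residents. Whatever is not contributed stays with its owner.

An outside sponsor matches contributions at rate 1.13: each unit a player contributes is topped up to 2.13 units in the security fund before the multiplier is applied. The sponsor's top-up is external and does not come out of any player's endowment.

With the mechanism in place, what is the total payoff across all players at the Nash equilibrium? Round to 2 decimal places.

With the mechanism, a contributed unit returns 6.4 × 2.13 / 10 = 1.3632 per unit of net cost to the contributor — now above 1 — so contributing fully is weakly dominant for every player.
At the Nash equilibrium everyone contributes 37. Group total payoff = 6.4 × 2.13 × 370 = 5043.84.

5043.84 dollars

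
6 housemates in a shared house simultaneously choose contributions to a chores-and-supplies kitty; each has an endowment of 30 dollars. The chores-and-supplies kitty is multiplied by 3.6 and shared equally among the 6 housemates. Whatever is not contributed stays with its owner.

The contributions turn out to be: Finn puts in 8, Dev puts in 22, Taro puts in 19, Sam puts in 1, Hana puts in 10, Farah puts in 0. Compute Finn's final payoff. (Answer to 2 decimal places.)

Total contributed: 8 + 22 + 19 + 1 + 10 + 0 = 60.
Each receives 3.6 × 60 / 6 = 36.00 from the chores-and-supplies kitty.
Finn keeps 30 − 8 = 22, so Finn's payoff is 22 + 36.00 = 58.00.

58.00 dollars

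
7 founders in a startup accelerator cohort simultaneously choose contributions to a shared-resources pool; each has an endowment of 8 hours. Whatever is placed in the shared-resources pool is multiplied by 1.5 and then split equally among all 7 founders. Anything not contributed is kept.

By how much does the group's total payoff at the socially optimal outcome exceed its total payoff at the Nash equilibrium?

28.00 hours

Each contributed unit returns 1.5/7 = 0.2143 to its contributor — below 1 — so contributing 0 is dominant for every player. At the Nash equilibrium everyone keeps their 8, and the group total is 7 × 8 = 56.
Each contributed unit returns 1.500 to the group as a whole (0.2143 to each of 7 players), which exceeds 1, so the social optimum is full contribution: group total = 1.500 × 56 = 84.00.
Efficiency loss = 84.00 − 56 = 28.00.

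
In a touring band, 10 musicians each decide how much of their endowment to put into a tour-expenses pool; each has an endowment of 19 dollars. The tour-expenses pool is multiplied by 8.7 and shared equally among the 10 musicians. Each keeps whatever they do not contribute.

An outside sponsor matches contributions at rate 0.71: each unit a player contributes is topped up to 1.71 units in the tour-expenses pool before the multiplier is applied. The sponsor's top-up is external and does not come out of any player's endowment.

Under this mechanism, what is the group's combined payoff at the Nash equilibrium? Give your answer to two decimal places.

The effective private return per unit is now 8.7 × 1.71 / 10 = 1.4877 > 1, so every player's dominant strategy flips to full contribution.
So the Nash equilibrium is full contribution by all 10; the group earns 8.7 × 1.71 × 190 = 2826.63.

2826.63 dollars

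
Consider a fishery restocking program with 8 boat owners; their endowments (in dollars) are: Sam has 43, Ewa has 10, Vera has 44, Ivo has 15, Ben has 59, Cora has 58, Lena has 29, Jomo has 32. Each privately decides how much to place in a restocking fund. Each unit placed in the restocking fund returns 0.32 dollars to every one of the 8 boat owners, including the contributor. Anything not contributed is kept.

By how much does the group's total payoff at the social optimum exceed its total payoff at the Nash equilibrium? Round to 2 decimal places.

452.40 dollars

The private return per contributed unit is 0.32 < 1 for everyone, so the Nash equilibrium is zero contribution and the group total is Σ E_j = 43 + 10 + 44 + 15 + 59 + 58 + 29 + 32 = 290.
Each contributed unit returns 2.560 to the group, so the social optimum is full contribution by everyone: group total = 2.560 × 290 = 742.40.
Efficiency loss = (2.560 − 1) × 290 = 452.40.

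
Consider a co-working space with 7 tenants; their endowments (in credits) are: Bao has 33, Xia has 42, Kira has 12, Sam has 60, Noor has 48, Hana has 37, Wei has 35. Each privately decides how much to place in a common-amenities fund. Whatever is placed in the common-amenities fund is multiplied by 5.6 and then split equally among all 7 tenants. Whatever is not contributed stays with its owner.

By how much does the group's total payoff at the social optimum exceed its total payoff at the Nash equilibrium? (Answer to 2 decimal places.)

1228.20 credits

The private return per contributed unit is 5.6/7 = 0.8000 < 1 for every player regardless of endowment, so the Nash equilibrium is zero contribution and the group total is Σ E_j = 33 + 42 + 12 + 60 + 48 + 37 + 35 = 267.
Each contributed unit returns 5.600 to the group, so the social optimum is full contribution by everyone: group total = 5.600 × 267 = 1495.20.
Efficiency loss = (5.600 − 1) × 267 = 1228.20.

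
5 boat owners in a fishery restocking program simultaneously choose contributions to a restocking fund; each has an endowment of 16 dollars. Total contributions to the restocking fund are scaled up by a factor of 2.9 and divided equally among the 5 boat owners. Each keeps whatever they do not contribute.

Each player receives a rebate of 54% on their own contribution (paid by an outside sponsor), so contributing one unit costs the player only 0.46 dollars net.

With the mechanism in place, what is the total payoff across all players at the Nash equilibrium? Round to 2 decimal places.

275.20 dollars

Under the mechanism each unit contributed yields (2.9/5) / 0.46 = 1.2609 back to its contributor per unit of net cost, which exceeds 1, making full contribution the dominant choice for everyone.
At the Nash equilibrium everyone contributes 16. Group total payoff = 5 × (16 × 0.54 + 2.9 × 16) = 275.20.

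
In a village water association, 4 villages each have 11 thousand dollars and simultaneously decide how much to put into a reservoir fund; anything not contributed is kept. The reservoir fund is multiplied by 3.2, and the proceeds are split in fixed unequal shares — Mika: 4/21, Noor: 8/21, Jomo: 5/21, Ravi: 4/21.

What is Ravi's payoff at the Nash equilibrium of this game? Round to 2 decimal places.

17.70 thousand dollars

A player with share s gets back 3.2·s per unit contributed, so full contribution is dominant for anyone with s > 1/3.2 = 0.3125 and zero contribution is dominant for anyone below.
Only Noor (8/21) clears that bar, contributing 11; the remaining 3 contribute 0. Total contributed: 11.
Ravi keeps 11 and receives 3.2 × 11 × 4/21 = 6.70 from the reservoir fund, for a payoff of 17.70.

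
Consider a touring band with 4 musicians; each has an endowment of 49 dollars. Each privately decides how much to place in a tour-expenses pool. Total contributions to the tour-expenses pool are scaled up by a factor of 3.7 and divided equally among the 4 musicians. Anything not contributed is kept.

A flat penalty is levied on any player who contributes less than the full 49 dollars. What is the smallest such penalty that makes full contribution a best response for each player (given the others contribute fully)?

3.68 dollars

Given the others contribute fully, the best deviation is to contribute 0 (any partial contribution still incurs the fine and gives up units whose private return 0.9250 is below 1).
Deviating from 49 to 0 saves 49 dollars but forfeits the deviator's share of the drop in the tour-expenses pool: 3.7/4 × 49 = 45.32.
So the deviation gain is 49 − 45.32 = 3.68, and the fine must be at least 3.68 dollars to wipe it out.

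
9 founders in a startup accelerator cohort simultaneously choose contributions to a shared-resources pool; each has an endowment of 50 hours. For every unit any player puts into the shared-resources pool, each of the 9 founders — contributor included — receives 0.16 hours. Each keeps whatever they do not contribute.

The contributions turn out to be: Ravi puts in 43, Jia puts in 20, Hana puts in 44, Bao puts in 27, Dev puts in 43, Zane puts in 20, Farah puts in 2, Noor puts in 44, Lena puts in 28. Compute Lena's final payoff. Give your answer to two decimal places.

Total contributed: 43 + 20 + 44 + 27 + 43 + 20 + 2 + 44 + 28 = 271.
Each receives 0.16 × 271 = 43.36 from the shared-resources pool.
Lena keeps 50 − 28 = 22, so Lena's payoff is 22 + 43.36 = 65.36.

65.36 hours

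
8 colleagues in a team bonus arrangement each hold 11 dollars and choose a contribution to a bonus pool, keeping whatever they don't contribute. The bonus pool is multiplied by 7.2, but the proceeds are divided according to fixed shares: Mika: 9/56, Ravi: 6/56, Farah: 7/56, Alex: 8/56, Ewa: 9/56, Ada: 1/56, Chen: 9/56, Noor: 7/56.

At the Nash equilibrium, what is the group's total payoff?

360.80 dollars

Player j's private return per contributed unit is 7.2 × (j's share). Contributing is weakly dominant for j when that share is at least 1/7.2 = 0.1389, and contributing 0 is dominant otherwise.
The shares above 0.1389 belong to Mika, Alex, Ewa and Chen, contributing 11 each; the remaining 4 contribute 0. Total contributed: 44.
The bonus pool pays out 7.2 × 44 = 316.80 in total (split across the unequal shares, but the aggregate is all that matters for the group sum).
The 4 free-riders keep 11 each, adding 44. Group total = 44 + 316.80 = 360.80.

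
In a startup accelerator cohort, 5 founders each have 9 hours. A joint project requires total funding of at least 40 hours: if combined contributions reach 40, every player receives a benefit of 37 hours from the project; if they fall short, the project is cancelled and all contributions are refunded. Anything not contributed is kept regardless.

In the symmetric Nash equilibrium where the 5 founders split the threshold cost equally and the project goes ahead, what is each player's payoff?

38 hours

Equal share of the threshold: 40/5 = 8.
At this profile no one gains by cutting their contribution: any cut drops the total below 40, the project is cancelled, contributions are refunded, and the deviator ends with 9, which is less than 9 − 8 + 37 = 38. Contributing more than 8 just wastes the excess. So contributing exactly 8 is a best response.
Each player's payoff: 9 − 8 + 37 = 38.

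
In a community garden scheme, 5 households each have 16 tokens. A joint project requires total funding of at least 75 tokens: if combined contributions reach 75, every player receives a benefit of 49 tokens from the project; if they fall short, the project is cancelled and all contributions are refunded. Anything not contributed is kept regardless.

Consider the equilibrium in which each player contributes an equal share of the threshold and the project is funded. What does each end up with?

Equal share of the threshold: 75/5 = 15.
At this profile no one gains by cutting their contribution: any cut drops the total below 75, the project is cancelled, contributions are refunded, and the deviator ends with 16, which is less than 16 − 15 + 49 = 50. Contributing more than 15 just wastes the excess. So contributing exactly 15 is a best response.
Each player's payoff: 16 − 15 + 49 = 50.

50 tokens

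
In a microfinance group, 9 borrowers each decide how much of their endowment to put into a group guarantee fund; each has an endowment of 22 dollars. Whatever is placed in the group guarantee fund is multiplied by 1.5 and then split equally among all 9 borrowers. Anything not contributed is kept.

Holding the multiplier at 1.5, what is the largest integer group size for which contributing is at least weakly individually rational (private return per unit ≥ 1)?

Private return per unit is 1.5/(group size), which is ≥ 1 whenever the group size is ≤ 1.5.
The largest such integer is 1.

1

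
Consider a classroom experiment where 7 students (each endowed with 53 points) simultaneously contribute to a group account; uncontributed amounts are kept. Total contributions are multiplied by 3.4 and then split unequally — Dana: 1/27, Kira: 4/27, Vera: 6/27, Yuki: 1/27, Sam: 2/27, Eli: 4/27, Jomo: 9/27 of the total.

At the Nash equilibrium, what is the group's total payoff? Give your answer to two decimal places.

Each unit j contributes comes back to j as 3.4 × (j's share), so j prefers to contribute only if that share exceeds 1/3.4 = 0.2941; otherwise keeping the unit dominates.
Only Jomo (9/27) clears that bar, contributing 53; the remaining 6 contribute 0. Total contributed: 53.
The group account pays out 3.4 × 53 = 180.20 in total (split across the unequal shares, but the aggregate is all that matters for the group sum).
The 6 free-riders keep 53 each, adding 318. Group total = 318 + 180.20 = 498.20.

498.20 points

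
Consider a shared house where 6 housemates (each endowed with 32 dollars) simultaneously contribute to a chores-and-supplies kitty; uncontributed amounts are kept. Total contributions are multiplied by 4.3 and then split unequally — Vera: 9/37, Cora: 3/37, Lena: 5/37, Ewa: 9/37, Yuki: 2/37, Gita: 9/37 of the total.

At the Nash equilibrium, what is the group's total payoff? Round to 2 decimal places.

A player with share s gets back 4.3·s per unit contributed, so full contribution is dominant for anyone with s > 1/4.3 = 0.2326 and zero contribution is dominant for anyone below.
Vera, Ewa and Gita clear that bar, contributing 32 each; the remaining 3 contribute 0. Total contributed: 96.
The chores-and-supplies kitty pays out 4.3 × 96 = 412.80 in total (split across the unequal shares, but the aggregate is all that matters for the group sum).
The 3 free-riders keep 32 each, adding 96. Group total = 96 + 412.80 = 508.80.

508.80 dollars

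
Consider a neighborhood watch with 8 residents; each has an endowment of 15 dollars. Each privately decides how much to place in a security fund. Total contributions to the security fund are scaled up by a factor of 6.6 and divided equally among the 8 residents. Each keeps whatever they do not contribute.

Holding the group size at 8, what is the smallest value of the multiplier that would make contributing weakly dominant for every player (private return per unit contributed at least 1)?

A contributed unit returns (multiplier)/8 to its contributor.
This reaches 1 exactly when the multiplier is 8.

8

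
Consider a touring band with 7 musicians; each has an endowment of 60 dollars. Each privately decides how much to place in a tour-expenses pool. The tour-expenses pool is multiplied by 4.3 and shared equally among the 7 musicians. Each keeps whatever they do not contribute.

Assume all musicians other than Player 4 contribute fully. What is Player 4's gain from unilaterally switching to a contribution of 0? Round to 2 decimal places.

Switching from a contribution of 60 to 0 lets Player 4 keep an extra 60 dollars, but lowers the tour-expenses pool by 60, which costs Player 4 their own share of that drop: 4.3/7 × 60 = 36.86.
Net gain = 60 − 36.86 = 23.14. The private return per contributed unit (0.6143) is below 1, so free-riding is indeed the best response regardless of what the others do.

23.14 dollars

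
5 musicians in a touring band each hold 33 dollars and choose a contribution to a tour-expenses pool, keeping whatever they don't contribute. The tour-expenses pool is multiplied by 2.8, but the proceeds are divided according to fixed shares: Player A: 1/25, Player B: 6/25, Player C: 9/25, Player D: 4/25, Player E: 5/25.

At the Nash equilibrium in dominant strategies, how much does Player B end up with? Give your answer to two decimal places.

55.18 dollars

Player j's private return per contributed unit is 2.8 × (j's share). Contributing is weakly dominant for j when that share is at least 1/2.8 = 0.3571, and contributing 0 is dominant otherwise.
The only share above 0.3571 is Player C's 9/25, contributing 33; the remaining 4 contribute 0. Total contributed: 33.
Player B keeps 33 and receives 2.8 × 33 × 6/25 = 22.18 from the tour-expenses pool, for a payoff of 55.18.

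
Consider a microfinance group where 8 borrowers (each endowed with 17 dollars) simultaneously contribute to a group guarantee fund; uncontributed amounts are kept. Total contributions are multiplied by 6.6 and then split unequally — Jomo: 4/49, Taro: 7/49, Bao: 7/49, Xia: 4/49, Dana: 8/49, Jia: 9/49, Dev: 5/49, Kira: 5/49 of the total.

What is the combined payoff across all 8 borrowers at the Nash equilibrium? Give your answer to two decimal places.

For player j, contributing a unit is worthwhile iff 6.6 × (j's share) ≥ 1, i.e. iff j's share is at least 0.1515.
The shares above 0.1515 belong to Dana and Jia, contributing 17 each; the remaining 6 contribute 0. Total contributed: 34.
The group guarantee fund pays out 6.6 × 34 = 224.40 in total (split across the unequal shares, but the aggregate is all that matters for the group sum).
The 6 free-riders keep 17 each, adding 102. Group total = 102 + 224.40 = 326.40.

326.40 dollars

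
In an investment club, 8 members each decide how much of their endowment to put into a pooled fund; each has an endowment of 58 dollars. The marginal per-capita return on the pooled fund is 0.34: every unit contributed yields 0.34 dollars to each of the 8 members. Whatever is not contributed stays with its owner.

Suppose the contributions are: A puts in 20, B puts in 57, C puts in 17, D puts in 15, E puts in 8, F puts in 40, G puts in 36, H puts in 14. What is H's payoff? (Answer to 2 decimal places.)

Total contributed: 20 + 57 + 17 + 15 + 8 + 40 + 36 + 14 = 207.
Each receives 0.34 × 207 = 70.38 from the pooled fund.
H keeps 58 − 14 = 44, so H's payoff is 44 + 70.38 = 114.38.

114.38 dollars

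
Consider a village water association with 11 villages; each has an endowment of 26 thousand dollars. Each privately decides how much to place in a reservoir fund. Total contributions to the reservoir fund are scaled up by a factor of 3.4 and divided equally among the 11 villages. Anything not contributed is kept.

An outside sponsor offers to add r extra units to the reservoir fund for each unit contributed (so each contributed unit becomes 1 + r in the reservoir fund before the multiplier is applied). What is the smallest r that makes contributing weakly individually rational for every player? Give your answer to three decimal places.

With matching at rate r, one contributed unit becomes (1 + r) in the reservoir fund and returns 3.4 × (1 + r) / 11 to the contributor.
Setting this equal to 1: 1 + r = 11/3.4 = 3.2353.
So the minimum matching rate is r = 3.2353 − 1 = 2.235.

2.235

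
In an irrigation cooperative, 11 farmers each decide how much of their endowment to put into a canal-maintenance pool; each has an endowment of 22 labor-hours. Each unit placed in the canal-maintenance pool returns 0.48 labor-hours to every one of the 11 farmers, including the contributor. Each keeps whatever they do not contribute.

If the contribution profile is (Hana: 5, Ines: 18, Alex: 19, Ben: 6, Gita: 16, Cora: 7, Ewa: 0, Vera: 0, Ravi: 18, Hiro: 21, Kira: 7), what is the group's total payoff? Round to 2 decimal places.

Total contributed: 5 + 18 + 19 + 6 + 16 + 7 + 0 + 0 + 18 + 21 + 7 = 117; total kept: 11 × 22 − 117 = 125.
The canal-maintenance pool pays out 0.48 × 11 × 117 = 617.76 in aggregate.
Group total = 125 + 617.76 = 742.76.

742.76 labor-hours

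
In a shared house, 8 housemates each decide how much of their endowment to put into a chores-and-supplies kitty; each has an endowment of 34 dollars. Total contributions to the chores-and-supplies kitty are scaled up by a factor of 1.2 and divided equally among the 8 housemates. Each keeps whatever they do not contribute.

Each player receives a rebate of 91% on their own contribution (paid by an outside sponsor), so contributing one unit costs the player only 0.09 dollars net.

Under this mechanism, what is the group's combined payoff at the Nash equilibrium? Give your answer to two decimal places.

The effective private return per unit is now (1.2/8) / 0.09 = 1.6667 > 1, so every player's dominant strategy flips to full contribution.
At the Nash equilibrium everyone contributes 34. Group total payoff = 8 × (34 × 0.91 + 1.2 × 34) = 573.92.

573.92 dollars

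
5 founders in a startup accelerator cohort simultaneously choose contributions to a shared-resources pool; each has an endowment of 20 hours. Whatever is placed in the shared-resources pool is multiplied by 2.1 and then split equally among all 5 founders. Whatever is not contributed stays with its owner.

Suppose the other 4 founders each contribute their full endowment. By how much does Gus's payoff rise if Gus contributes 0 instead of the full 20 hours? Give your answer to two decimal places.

11.60 hours

Switching from a contribution of 20 to 0 lets Gus keep an extra 20 hours, but lowers the shared-resources pool by 20, which costs Gus their own share of that drop: 2.1/5 × 20 = 8.40.
Net gain = 20 − 8.40 = 11.60. The private return per contributed unit (0.4200) is below 1, so free-riding is indeed the best response regardless of what the others do.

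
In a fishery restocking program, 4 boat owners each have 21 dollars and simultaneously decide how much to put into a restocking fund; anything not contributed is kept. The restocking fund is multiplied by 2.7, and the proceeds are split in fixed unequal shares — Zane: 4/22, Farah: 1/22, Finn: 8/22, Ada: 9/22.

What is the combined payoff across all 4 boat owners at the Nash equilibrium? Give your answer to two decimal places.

119.70 dollars

For player j, contributing a unit is worthwhile iff 2.7 × (j's share) ≥ 1, i.e. iff j's share is at least 0.3704.
Only Ada (9/22) clears that bar, contributing 21; the remaining 3 contribute 0. Total contributed: 21.
The restocking fund pays out 2.7 × 21 = 56.70 in total (split across the unequal shares, but the aggregate is all that matters for the group sum).
The 3 free-riders keep 21 each, adding 63. Group total = 63 + 56.70 = 119.70.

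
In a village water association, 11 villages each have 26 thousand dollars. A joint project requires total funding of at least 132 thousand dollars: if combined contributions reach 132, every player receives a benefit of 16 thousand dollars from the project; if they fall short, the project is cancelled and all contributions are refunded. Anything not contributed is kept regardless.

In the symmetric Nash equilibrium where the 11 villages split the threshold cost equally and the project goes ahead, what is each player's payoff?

30 thousand dollars

Equal share of the threshold: 132/11 = 12.
At this profile no one gains by cutting their contribution: any cut drops the total below 132, the project is cancelled, contributions are refunded, and the deviator ends with 26, which is less than 26 − 12 + 16 = 30. Contributing more than 12 just wastes the excess. So contributing exactly 12 is a best response.
Each player's payoff: 26 − 12 + 16 = 30.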